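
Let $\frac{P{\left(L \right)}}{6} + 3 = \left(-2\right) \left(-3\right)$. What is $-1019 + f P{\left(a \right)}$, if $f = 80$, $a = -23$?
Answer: $421$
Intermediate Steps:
$P{\left(L \right)} = 18$ ($P{\left(L \right)} = -18 + 6 \left(\left(-2\right) \left(-3\right)\right) = -18 + 6 \cdot 6 = -18 + 36 = 18$)
$-1019 + f P{\left(a \right)} = -1019 + 80 \cdot 18 = -1019 + 1440 = 421$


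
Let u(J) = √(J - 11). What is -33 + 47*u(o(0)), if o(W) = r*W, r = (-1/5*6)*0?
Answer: -33 + 47*I*√11 ≈ -33.0 + 155.88*I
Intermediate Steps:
r = 0 (r = (-1*⅕*6)*0 = -⅕*6*0 = -6/5*0 = 0)
o(W) = 0 (o(W) = 0*W = 0)
u(J) = √(-11 + J)
-33 + 47*u(o(0)) = -33 + 47*√(-11 + 0) = -33 + 47*√(-11) = -33 + 47*(I*√11) = -33 + 47*I*√11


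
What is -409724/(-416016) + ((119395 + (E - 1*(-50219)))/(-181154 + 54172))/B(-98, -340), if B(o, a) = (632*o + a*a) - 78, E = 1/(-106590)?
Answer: 687870413560697593/698451496375758840 ≈ 0.98485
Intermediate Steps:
E = -1/106590 ≈ -9.3817e-6
B(o, a) = -78 + a² + 632*o (B(o, a) = (632*o + a²) - 78 = (a² + 632*o) - 78 = -78 + a² + 632*o)
-409724/(-416016) + ((119395 + (E - 1*(-50219)))/(-181154 + 54172))/B(-98, -340) = -409724/(-416016) + ((119395 + (-1/106590 - 1*(-50219)))/(-181154 + 54172))/(-78 + (-340)² + 632*(-98)) = -409724*(-1/416016) + ((119395 + (-1/106590 + 50219))/(-126982))/(-78 + 115600 - 61936) = 102431/104004 + ((119395 + 5352843209/106590)*(-1/126982))/53586 = 102431/104004 + ((18079156259/106590)*(-1/126982))*(1/53586) = 102431/104004 - 18079156259/13535011380*1/53586 = 102431/104004 - 18079156259/725287119808680 = 687870413560697593/698451496375758840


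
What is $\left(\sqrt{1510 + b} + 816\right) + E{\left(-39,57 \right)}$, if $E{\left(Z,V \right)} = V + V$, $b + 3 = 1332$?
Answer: $930 + \sqrt{2839} \approx 983.28$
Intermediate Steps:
$b = 1329$ ($b = -3 + 1332 = 1329$)
$E{\left(Z,V \right)} = 2 V$
$\left(\sqrt{1510 + b} + 816\right) + E{\left(-39,57 \right)} = \left(\sqrt{1510 + 1329} + 816\right) + 2 \cdot 57 = \left(\sqrt{2839} + 816\right) + 114 = \left(816 + \sqrt{2839}\right) + 114 = 930 + \sqrt{2839}$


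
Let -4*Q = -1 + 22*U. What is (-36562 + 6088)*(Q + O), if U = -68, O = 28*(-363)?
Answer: 596665683/2 ≈ 2.9833e+8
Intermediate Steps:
O = -10164
Q = 1497/4 (Q = -(-1 + 22*(-68))/4 = -(-1 - 1496)/4 = -¼*(-1497) = 1497/4 ≈ 374.25)
(-36562 + 6088)*(Q + O) = (-36562 + 6088)*(1497/4 - 10164) = -30474*(-39159/4) = 596665683/2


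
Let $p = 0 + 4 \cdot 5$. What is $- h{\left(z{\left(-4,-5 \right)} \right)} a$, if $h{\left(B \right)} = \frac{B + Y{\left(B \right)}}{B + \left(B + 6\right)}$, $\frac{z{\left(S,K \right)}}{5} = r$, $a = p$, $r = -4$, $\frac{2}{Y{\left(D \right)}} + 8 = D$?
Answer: $- \frac{1405}{119} \approx -11.807$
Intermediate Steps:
$Y{\left(D \right)} = \frac{2}{-8 + D}$
$p = 20$ ($p = 0 + 20 = 20$)
$a = 20$
$z{\left(S,K \right)} = -20$ ($z{\left(S,K \right)} = 5 \left(-4\right) = -20$)
$h{\left(B \right)} = \frac{B + \frac{2}{-8 + B}}{6 + 2 B}$ ($h{\left(B \right)} = \frac{B + \frac{2}{-8 + B}}{B + \left(B + 6\right)} = \frac{B + \frac{2}{-8 + B}}{B + \left(6 + B\right)} = \frac{B + \frac{2}{-8 + B}}{6 + 2 B}$)
$- h{\left(z{\left(-4,-5 \right)} \right)} a = - \frac{2 - 20 \left(-8 - 20\right)}{2 \left(-8 - 20\right) \left(3 - 20\right)} 20 = - \frac{2 - -560}{2 \left(-28\right) \left(-17\right)} 20 = - \frac{\left(-1\right) \left(-1\right) \left(2 + 560\right)}{2 \cdot 28 \cdot 17} \cdot 20 = - \frac{\left(-1\right) \left(-1\right) 562}{2 \cdot 28 \cdot 17} \cdot 20 = \left(-1\right) \frac{281}{476} \cdot 20 = \left(- \frac{281}{476}\right) 20 = - \frac{1405}{119}$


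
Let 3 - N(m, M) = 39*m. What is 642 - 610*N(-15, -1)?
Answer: -358038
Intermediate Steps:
N(m, M) = 3 - 39*m
642 - 610*N(-15, -1) = 642 - 610*(3 - 39*(-15)) = 642 - 610*(3 + 585) = 642 - 610*588 = 642 - 358680 = -358038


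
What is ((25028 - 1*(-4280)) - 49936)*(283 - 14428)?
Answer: 291783060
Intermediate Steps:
((25028 - 1*(-4280)) - 49936)*(283 - 14428) = ((25028 + 4280) - 49936)*(-14145) = (29308 - 49936)*(-14145) = -20628*(-14145) = 291783060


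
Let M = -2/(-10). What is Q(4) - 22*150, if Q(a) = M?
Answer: -16499/5 ≈ -3299.8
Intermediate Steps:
M = ⅕ (M = -2*(-⅒) = ⅕ ≈ 0.20000)
Q(a) = ⅕
Q(4) - 22*150 = ⅕ - 22*150 = ⅕ - 3300 = -16499/5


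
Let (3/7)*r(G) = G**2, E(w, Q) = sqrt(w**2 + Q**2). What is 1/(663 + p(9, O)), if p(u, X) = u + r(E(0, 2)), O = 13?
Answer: 3/2044 ≈ 0.0014677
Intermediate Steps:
E(w, Q) = sqrt(Q**2 + w**2)
r(G) = 7*G**2/3
p(u, X) = 28/3 + u (p(u, X) = u + 7*(sqrt(2**2 + 0**2))**2/3 = u + 7*(sqrt(4 + 0))**2/3 = u + 7*(sqrt(4))**2/3 = u + (7/3)*2**2 = u + (7/3)*4 = u + 28/3 = 28/3 + u)
1/(663 + p(9, O)) = 1/(663 + (28/3 + 9)) = 1/(663 + 55/3) = 1/(2044/3) = 3/2044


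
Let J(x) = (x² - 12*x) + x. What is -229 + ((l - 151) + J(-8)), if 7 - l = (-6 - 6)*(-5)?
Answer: -281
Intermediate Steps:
l = -53 (l = 7 - (-6 - 6)*(-5) = 7 - (-12)*(-5) = 7 - 1*60 = 7 - 60 = -53)
J(x) = x² - 11*x
-229 + ((l - 151) + J(-8)) = -229 + ((-53 - 151) - 8*(-11 - 8)) = -229 + (-204 - 8*(-19)) = -229 + (-204 + 152) = -229 - 52 = -281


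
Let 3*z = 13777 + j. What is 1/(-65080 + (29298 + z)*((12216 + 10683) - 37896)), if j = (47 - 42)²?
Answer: -1/508443384 ≈ -1.9668e-9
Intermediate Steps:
j = 25 (j = 5² = 25)
z = 13802/3 (z = (13777 + 25)/3 = (⅓)*13802 = 13802/3 ≈ 4600.7)
1/(-65080 + (29298 + z)*((12216 + 10683) - 37896)) = 1/(-65080 + (29298 + 13802/3)*((12216 + 10683) - 37896)) = 1/(-65080 + 101696*(22899 - 37896)/3) = 1/(-65080 + (101696/3)*(-14997)) = 1/(-65080 - 508378304) = 1/(-508443384) = -1/508443384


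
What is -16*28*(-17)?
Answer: 7616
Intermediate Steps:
-16*28*(-17) = -448*(-17) = 7616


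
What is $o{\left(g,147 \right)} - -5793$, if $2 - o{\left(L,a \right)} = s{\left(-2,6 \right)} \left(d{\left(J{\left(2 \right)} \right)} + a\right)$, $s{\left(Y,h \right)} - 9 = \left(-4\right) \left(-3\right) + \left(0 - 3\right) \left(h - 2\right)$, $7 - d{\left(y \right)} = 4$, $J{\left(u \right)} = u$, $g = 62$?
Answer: $4445$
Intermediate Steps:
$d{\left(y \right)} = 3$ ($d{\left(y \right)} = 7 - 4 = 3$)
$s{\left(Y,h \right)} = 27 - 3 h$ ($s{\left(Y,h \right)} = 9 + \left(\left(-4\right) \left(-3\right) + \left(0 - 3\right) \left(h - 2\right)\right) = 9 - \left(-12 + 3 \left(-2 + h\right)\right) = 9 + \left(12 - \left(-6 + 3 h\right)\right) = 9 - \left(-18 + 3 h\right) = 27 - 3 h$)
$o{\left(L,a \right)} = -25 - 9 a$ ($o{\left(L,a \right)} = 2 - \left(27 - 18\right) \left(3 + a\right) = 2 - 9 \left(3 + a\right) = 2 - \left(27 + 9 a\right) = -25 - 9 a$)
$o{\left(g,147 \right)} - -5793 = \left(-25 - 1323\right) - -5793 = \left(-25 - 1323\right) + 5793 = -1348 + 5793 = 4445$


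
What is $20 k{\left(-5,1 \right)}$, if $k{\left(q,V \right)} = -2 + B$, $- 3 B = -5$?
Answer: $- \frac{20}{3} \approx -6.6667$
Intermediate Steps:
$B = \frac{5}{3}$ ($B = \left(- \frac{1}{3}\right) \left(-5\right) = \frac{5}{3} \approx 1.6667$)
$k{\left(q,V \right)} = - \frac{1}{3}$ ($k{\left(q,V \right)} = -2 + \frac{5}{3} = - \frac{1}{3}$)
$20 k{\left(-5,1 \right)} = 20 \left(- \frac{1}{3}\right) = - \frac{20}{3}$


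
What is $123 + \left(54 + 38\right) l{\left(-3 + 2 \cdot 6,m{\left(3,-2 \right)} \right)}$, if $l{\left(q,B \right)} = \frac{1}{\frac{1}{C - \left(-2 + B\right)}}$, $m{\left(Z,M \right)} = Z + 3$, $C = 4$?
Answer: $123$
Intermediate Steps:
$m{\left(Z,M \right)} = 3 + Z$
$l{\left(q,B \right)} = 6 - B$ ($l{\left(q,B \right)} = \frac{1}{\frac{1}{4 - \left(-2 + B\right)}} = \frac{1}{\frac{1}{6 - B}} = 6 - B$)
$123 + \left(54 + 38\right) l{\left(-3 + 2 \cdot 6,m{\left(3,-2 \right)} \right)} = 123 + \left(54 + 38\right) \left(6 - \left(3 + 3\right)\right) = 123 + 92 \left(6 - 6\right) = 123 + 92 \cdot 0 = 123 + 0 = 123$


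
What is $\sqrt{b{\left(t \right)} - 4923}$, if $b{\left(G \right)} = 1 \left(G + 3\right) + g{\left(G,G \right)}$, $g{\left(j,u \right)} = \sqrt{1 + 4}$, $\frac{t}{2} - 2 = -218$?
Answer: $\sqrt{-5352 + \sqrt{5}} \approx 73.142 i$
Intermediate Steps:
$t = -432$ ($t = 4 + 2 \left(-218\right) = 4 - 436 = -432$)
$g{\left(j,u \right)} = \sqrt{5}$
$b{\left(G \right)} = 3 + G + \sqrt{5}$ ($b{\left(G \right)} = 1 \left(G + 3\right) + \sqrt{5} = 1 \left(3 + G\right) + \sqrt{5} = \left(3 + G\right) + \sqrt{5} = 3 + G + \sqrt{5}$)
$\sqrt{b{\left(t \right)} - 4923} = \sqrt{\left(3 - 432 + \sqrt{5}\right) - 4923} = \sqrt{\left(-429 + \sqrt{5}\right) - 4923} = \sqrt{-5352 + \sqrt{5}}$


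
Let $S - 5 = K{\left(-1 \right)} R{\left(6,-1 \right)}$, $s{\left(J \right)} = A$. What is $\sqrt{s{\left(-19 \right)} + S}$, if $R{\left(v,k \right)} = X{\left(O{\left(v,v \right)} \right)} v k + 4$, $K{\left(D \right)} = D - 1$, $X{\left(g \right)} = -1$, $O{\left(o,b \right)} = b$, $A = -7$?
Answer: $i \sqrt{22} \approx 4.6904 i$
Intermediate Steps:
$s{\left(J \right)} = -7$
$K{\left(D \right)} = -1 + D$ ($K{\left(D \right)} = D - 1 = -1 + D$)
$R{\left(v,k \right)} = 4 - k v$ ($R{\left(v,k \right)} = - v k + 4 = - k v + 4 = 4 - k v$)
$S = -15$ ($S = 5 + \left(-1 - 1\right) \left(4 - \left(-1\right) 6\right) = 5 - 2 \left(4 + 6\right) = 5 - 20 = -15$)
$\sqrt{s{\left(-19 \right)} + S} = \sqrt{-7 - 15} = \sqrt{-22} = i \sqrt{22}$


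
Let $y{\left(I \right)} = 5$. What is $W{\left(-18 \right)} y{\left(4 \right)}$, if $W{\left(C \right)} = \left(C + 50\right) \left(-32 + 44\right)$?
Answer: $1920$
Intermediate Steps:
$W{\left(C \right)} = 600 + 12 C$ ($W{\left(C \right)} = \left(50 + C\right) 12 = 600 + 12 C$)
$W{\left(-18 \right)} y{\left(4 \right)} = \left(600 + 12 \left(-18\right)\right) 5 = \left(600 - 216\right) 5 = 384 \cdot 5 = 1920$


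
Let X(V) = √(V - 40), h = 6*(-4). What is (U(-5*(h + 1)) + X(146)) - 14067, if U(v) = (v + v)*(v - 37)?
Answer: 3873 + √106 ≈ 3883.3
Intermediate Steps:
h = -24
X(V) = √(-40 + V)
U(v) = 2*v*(-37 + v) (U(v) = (2*v)*(-37 + v) = 2*v*(-37 + v))
(U(-5*(h + 1)) + X(146)) - 14067 = (2*(-5*(-24 + 1))*(-37 - 5*(-24 + 1)) + √(-40 + 146)) - 14067 = (2*(-5*(-23))*(-37 - 5*(-23)) + √106) - 14067 = (2*115*(-37 + 115) + √106) - 14067 = (2*115*78 + √106) - 14067 = (17940 + √106) - 14067 = 3873 + √106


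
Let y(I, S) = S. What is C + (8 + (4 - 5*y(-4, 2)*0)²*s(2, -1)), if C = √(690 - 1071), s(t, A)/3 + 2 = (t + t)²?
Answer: 680 + I*√381 ≈ 680.0 + 19.519*I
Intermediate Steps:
s(t, A) = -6 + 12*t² (s(t, A) = -6 + 3*(t + t)² = -6 + 3*(2*t)² = -6 + 3*(4*t²) = -6 + 12*t²)
C = I*√381 (C = √(-381) = I*√381 ≈ 19.519*I)
C + (8 + (4 - 5*y(-4, 2)*0)²*s(2, -1)) = I*√381 + (8 + (4 - 5*2*0)²*(-6 + 12*2²)) = I*√381 + (8 + (4 - 10*0)²*(-6 + 12*4)) = I*√381 + (8 + (4 + 0)²*(-6 + 48)) = I*√381 + (8 + 4²*42) = I*√381 + (8 + 16*42) = I*√381 + (8 + 672) = I*√381 + 680 = 680 + I*√381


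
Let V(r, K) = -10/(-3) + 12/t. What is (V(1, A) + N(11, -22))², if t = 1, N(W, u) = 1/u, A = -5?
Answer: 1018081/4356 ≈ 233.72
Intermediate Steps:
V(r, K) = 46/3 (V(r, K) = -10/(-3) + 12/1 = -10*(-⅓) + 12*1 = 10/3 + 12 = 46/3)
(V(1, A) + N(11, -22))² = (46/3 + 1/(-22))² = (46/3 - 1/22)² = (1009/66)² = 1018081/4356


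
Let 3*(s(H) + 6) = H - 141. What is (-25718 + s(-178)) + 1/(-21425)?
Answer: -1660244678/64275 ≈ -25830.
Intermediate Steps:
s(H) = -53 + H/3 (s(H) = -6 + (H - 141)/3 = -6 + (-141 + H)/3 = -6 + (-47 + H/3) = -53 + H/3)
(-25718 + s(-178)) + 1/(-21425) = (-25718 + (-53 + (⅓)*(-178))) + 1/(-21425) = (-25718 + (-53 - 178/3)) - 1/21425 = (-25718 - 337/3) - 1/21425 = -77491/3 - 1/21425 = -1660244678/64275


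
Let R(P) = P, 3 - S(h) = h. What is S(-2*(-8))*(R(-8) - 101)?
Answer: 1417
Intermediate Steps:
S(h) = 3 - h
S(-2*(-8))*(R(-8) - 101) = (3 - (-2)*(-8))*(-8 - 101) = (3 - 1*16)*(-109) = (3 - 16)*(-109) = -13*(-109) = 1417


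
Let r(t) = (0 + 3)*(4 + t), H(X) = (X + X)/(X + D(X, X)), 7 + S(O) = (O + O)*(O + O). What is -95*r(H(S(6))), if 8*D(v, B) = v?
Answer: -4940/3 ≈ -1646.7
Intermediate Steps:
S(O) = -7 + 4*O**2 (S(O) = -7 + (O + O)*(O + O) = -7 + (2*O)*(2*O) = -7 + 4*O**2)
D(v, B) = v/8
H(X) = 16/9 (H(X) = (X + X)/(X + X/8) = (2*X)/((9*X/8)) = (2*X)*(8/(9*X)) = 16/9)
r(t) = 12 + 3*t (r(t) = 3*(4 + t) = 12 + 3*t)
-95*r(H(S(6))) = -95*(12 + 3*(16/9)) = -95*(12 + 16/3) = -95*52/3 = -4940/3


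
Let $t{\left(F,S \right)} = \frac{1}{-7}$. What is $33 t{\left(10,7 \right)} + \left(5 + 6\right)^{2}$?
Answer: $\frac{814}{7} \approx 116.29$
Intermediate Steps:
$t{\left(F,S \right)} = - \frac{1}{7}$
$33 t{\left(10,7 \right)} + \left(5 + 6\right)^{2} = 33 \left(- \frac{1}{7}\right) + \left(5 + 6\right)^{2} = - \frac{33}{7} + 11^{2} = - \frac{33}{7} + 121 = \frac{814}{7}$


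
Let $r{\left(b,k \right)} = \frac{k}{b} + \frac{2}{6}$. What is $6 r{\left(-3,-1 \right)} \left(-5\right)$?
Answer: $-20$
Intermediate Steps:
$r{\left(b,k \right)} = \frac{1}{3} + \frac{k}{b}$ ($r{\left(b,k \right)} = \frac{k}{b} + 2 \cdot \frac{1}{6} = \frac{k}{b} + \frac{1}{3} = \frac{1}{3} + \frac{k}{b}$)
$6 r{\left(-3,-1 \right)} \left(-5\right) = 6 \frac{-1 + \frac{1}{3} \left(-3\right)}{-3} \left(-5\right) = 6 \left(- \frac{-1 - 1}{3}\right) \left(-5\right) = 6 \left(\left(- \frac{1}{3}\right) \left(-2\right)\right) \left(-5\right) = 6 \cdot \frac{2}{3} \left(-5\right) = 4 \left(-5\right) = -20$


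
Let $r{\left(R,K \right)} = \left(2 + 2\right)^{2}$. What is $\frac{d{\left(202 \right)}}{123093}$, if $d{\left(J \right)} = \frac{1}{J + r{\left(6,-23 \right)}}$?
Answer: $\frac{1}{26834274} \approx 3.7266 \cdot 10^{-8}$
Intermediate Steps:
$r{\left(R,K \right)} = 16$ ($r{\left(R,K \right)} = 4^{2} = 16$)
$d{\left(J \right)} = \frac{1}{16 + J}$ ($d{\left(J \right)} = \frac{1}{J + 16} = \frac{1}{16 + J}$)
$\frac{d{\left(202 \right)}}{123093} = \frac{1}{\left(16 + 202\right) 123093} = \frac{1}{218} \cdot \frac{1}{123093} = \frac{1}{26834274}$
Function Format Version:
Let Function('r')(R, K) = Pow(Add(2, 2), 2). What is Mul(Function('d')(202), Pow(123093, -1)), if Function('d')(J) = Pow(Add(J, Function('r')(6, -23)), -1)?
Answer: Rational(1, 26834274) ≈ 3.7266e-8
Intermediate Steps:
Function('r')(R, K) = 16 (Function('r')(R, K) = Pow(4, 2) = 16)
Function('d')(J) = Pow(Add(16, J), -1) (Function('d')(J) = Pow(Add(J, 16), -1) = Pow(Add(16, J), -1))
Mul(Function('d')(202), Pow(123093, -1)) = Mul(Pow(Add(16, 202), -1), Pow(123093, -1)) = Mul(Pow(218, -1), Rational(1, 123093)) = Mul(Rational(1, 218), Rational(1, 123093)) = Rational(1, 26834274)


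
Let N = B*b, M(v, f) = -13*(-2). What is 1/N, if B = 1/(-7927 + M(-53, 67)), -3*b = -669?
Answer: -7901/223 ≈ -35.430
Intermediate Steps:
b = 223 (b = -1/3*(-669) = 223)
M(v, f) = 26
B = -1/7901 (B = 1/(-7927 + 26) = 1/(-7901) = -1/7901 ≈ -0.00012657)
N = -223/7901 (N = -1/7901*223 = -223/7901 ≈ -0.028224)
1/N = 1/(-223/7901) = -7901/223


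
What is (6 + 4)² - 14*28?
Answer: -292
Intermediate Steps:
(6 + 4)² - 14*28 = 10² - 392 = 100 - 392 = -292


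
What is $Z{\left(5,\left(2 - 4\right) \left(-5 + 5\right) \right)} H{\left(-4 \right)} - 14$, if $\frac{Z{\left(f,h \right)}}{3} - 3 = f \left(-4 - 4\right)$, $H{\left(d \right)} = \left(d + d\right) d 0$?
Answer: $-14$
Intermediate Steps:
$H{\left(d \right)} = 0$ ($H{\left(d \right)} = 2 d d 0 = 2 d^{2} \cdot 0 = 0$)
$Z{\left(f,h \right)} = 9 - 24 f$ ($Z{\left(f,h \right)} = 9 + 3 f \left(-4 - 4\right) = 9 + 3 f \left(-8\right) = 9 + 3 \left(- 8 f\right) = 9 - 24 f$)
$Z{\left(5,\left(2 - 4\right) \left(-5 + 5\right) \right)} H{\left(-4 \right)} - 14 = \left(9 - 120\right) 0 - 14 = \left(-111\right) 0 - 14 = 0 - 14 = -14$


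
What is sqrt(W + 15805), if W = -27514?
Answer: 3*I*sqrt(1301) ≈ 108.21*I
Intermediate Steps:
sqrt(W + 15805) = sqrt(-27514 + 15805) = sqrt(-11709) = 3*I*sqrt(1301)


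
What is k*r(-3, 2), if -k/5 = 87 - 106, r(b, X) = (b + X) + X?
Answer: 95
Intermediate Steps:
r(b, X) = b + 2*X (r(b, X) = (X + b) + X = b + 2*X)
k = 95 (k = -5*(87 - 106) = -5*(-19) = 95)
k*r(-3, 2) = 95*(-3 + 2*2) = 95*(-3 + 4) = 95*1 = 95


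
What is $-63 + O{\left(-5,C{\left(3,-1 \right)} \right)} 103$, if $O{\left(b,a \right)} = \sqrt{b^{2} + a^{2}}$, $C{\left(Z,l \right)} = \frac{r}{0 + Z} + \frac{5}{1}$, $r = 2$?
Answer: $-63 + \frac{103 \sqrt{514}}{3} \approx 715.39$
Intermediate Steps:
$C{\left(Z,l \right)} = 5 + \frac{2}{Z}$ ($C{\left(Z,l \right)} = \frac{2}{0 + Z} + \frac{5}{1} = \frac{2}{Z} + 5 \cdot 1 = \frac{2}{Z} + 5 = 5 + \frac{2}{Z}$)
$O{\left(b,a \right)} = \sqrt{a^{2} + b^{2}}$
$-63 + O{\left(-5,C{\left(3,-1 \right)} \right)} 103 = -63 + \sqrt{\left(5 + \frac{2}{3}\right)^{2} + \left(-5\right)^{2}} \cdot 103 = -63 + \sqrt{\left(5 + 2 \cdot \frac{1}{3}\right)^{2} + 25} \cdot 103 = -63 + \sqrt{\left(5 + \frac{2}{3}\right)^{2} + 25} \cdot 103 = -63 + \sqrt{\left(\frac{17}{3}\right)^{2} + 25} \cdot 103 = -63 + \sqrt{\frac{289}{9} + 25} \cdot 103 = -63 + \sqrt{\frac{514}{9}} \cdot 103 = -63 + \frac{\sqrt{514}}{3} \cdot 103 = -63 + \frac{103 \sqrt{514}}{3}$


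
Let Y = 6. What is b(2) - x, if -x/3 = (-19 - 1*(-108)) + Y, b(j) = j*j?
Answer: 289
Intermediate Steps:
b(j) = j²
x = -285 (x = -3*((-19 - 1*(-108)) + 6) = -3*((-19 + 108) + 6) = -3*(89 + 6) = -3*95 = -285)
b(2) - x = 2² - 1*(-285) = 4 + 285 = 289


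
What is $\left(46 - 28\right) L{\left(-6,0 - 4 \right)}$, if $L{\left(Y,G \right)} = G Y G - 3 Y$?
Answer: $-1404$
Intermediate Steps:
$L{\left(Y,G \right)} = - 3 Y + Y G^{2}$ ($L{\left(Y,G \right)} = Y G^{2} - 3 Y = - 3 Y + Y G^{2}$)
$\left(46 - 28\right) L{\left(-6,0 - 4 \right)} = \left(46 - 28\right) \left(- 6 \left(-3 + \left(0 - 4\right)^{2}\right)\right) = 18 \left(- 6 \left(-3 + \left(0 - 4\right)^{2}\right)\right) = 18 \left(- 6 \left(-3 + \left(-4\right)^{2}\right)\right) = 18 \left(- 6 \left(-3 + 16\right)\right) = 18 \left(\left(-6\right) 13\right) = 18 \left(-78\right) = -1404$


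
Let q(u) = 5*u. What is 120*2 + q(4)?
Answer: 260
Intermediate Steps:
120*2 + q(4) = 120*2 + 5*4 = 240 + 20 = 260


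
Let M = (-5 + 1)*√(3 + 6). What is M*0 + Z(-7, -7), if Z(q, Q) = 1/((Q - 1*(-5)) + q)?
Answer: -⅑ ≈ -0.11111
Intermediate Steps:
Z(q, Q) = 1/(5 + Q + q) (Z(q, Q) = 1/((Q + 5) + q) = 1/((5 + Q) + q) = 1/(5 + Q + q))
M = -12 (M = -4*√9 = -4*3 = -12)
M*0 + Z(-7, -7) = -12*0 + 1/(5 - 7 - 7) = 0 + 1/(-9) = 0 - ⅑ = -⅑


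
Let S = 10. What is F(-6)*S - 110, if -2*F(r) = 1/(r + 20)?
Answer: -1545/14 ≈ -110.36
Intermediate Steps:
F(r) = -1/(2*(20 + r)) (F(r) = -1/(2*(r + 20)) = -1/(2*(20 + r)))
F(-6)*S - 110 = -1/(40 + 2*(-6))*10 - 110 = -1/(40 - 12)*10 - 110 = -1/28*10 - 110 = -5/14 - 110 = -1545/14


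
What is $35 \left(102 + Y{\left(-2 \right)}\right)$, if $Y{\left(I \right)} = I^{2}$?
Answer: $3710$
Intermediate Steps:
$35 \left(102 + Y{\left(-2 \right)}\right) = 35 \left(102 + \left(-2\right)^{2}\right) = 35 \left(102 + 4\right) = 35 \cdot 106 = 3710$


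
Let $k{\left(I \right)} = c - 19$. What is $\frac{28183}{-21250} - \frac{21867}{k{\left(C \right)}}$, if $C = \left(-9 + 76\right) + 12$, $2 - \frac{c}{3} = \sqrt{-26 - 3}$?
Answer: $\frac{301432003}{456875} - \frac{65601 i \sqrt{29}}{430} \approx 659.77 - 821.56 i$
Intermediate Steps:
$c = 6 - 3 i \sqrt{29}$ ($c = 6 - 3 \sqrt{-26 - 3} = 6 - 3 \sqrt{-29} = 6 - 3 i \sqrt{29} \approx 6.0 - 16.155 i$)
$C = 79$ ($C = 67 + 12 = 79$)
$k{\left(I \right)} = -13 - 3 i \sqrt{29}$ ($k{\left(I \right)} = \left(6 - 3 i \sqrt{29}\right) - 19 = -13 - 3 i \sqrt{29}$)
$\frac{28183}{-21250} - \frac{21867}{k{\left(C \right)}} = \frac{28183}{-21250} - \frac{21867}{-13 - 3 i \sqrt{29}} = 28183 \left(- \frac{1}{21250}\right) - \frac{21867}{-13 - 3 i \sqrt{29}} = - \frac{28183}{21250} - \frac{21867}{-13 - 3 i \sqrt{29}}$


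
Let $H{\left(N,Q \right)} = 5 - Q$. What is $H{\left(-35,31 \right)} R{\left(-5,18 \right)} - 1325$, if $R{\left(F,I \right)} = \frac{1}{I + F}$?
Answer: $-1327$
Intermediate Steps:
$R{\left(F,I \right)} = \frac{1}{F + I}$
$H{\left(-35,31 \right)} R{\left(-5,18 \right)} - 1325 = \frac{5 - 31}{-5 + 18} - 1325 = \frac{5 - 31}{13} - 1325 = \left(-26\right) \frac{1}{13} - 1325 = -2 - 1325 = -1327$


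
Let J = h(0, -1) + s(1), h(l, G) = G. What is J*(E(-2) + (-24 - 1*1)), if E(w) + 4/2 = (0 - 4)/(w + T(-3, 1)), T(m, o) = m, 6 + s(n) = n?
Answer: 786/5 ≈ 157.20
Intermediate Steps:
s(n) = -6 + n
E(w) = -2 - 4/(-3 + w) (E(w) = -2 + (0 - 4)/(w - 3) = -2 - 4/(-3 + w))
J = -6 (J = -1 + (-6 + 1) = -1 - 5 = -6)
J*(E(-2) + (-24 - 1*1)) = -6*(2*(1 - 1*(-2))/(-3 - 2) + (-24 - 1*1)) = -6*(2*(1 + 2)/(-5) + (-24 - 1)) = -6*(2*(-⅕)*3 - 25) = -6*(-6/5 - 25) = -6*(-131/5) = 786/5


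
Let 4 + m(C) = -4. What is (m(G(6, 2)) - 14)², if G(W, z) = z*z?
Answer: 484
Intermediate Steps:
G(W, z) = z²
m(C) = -8 (m(C) = -4 - 4 = -8)
(m(G(6, 2)) - 14)² = (-8 - 14)² = (-22)² = 484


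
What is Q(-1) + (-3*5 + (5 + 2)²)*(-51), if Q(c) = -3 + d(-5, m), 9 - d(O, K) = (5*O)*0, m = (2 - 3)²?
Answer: -1728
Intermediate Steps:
m = 1 (m = (-1)² = 1)
d(O, K) = 9 (d(O, K) = 9 - 5*O*0 = 9 - 1*0 = 9 + 0 = 9)
Q(c) = 6 (Q(c) = -3 + 9 = 6)
Q(-1) + (-3*5 + (5 + 2)²)*(-51) = 6 + (-3*5 + (5 + 2)²)*(-51) = 6 + (-15 + 7²)*(-51) = 6 + (-15 + 49)*(-51) = 6 + 34*(-51) = 6 - 1734 = -1728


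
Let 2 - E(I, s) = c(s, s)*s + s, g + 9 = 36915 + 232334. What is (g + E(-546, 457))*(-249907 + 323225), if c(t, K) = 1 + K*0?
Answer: 19673272304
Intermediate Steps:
g = 269240 (g = -9 + (36915 + 232334) = -9 + 269249 = 269240)
c(t, K) = 1 (c(t, K) = 1 + 0 = 1)
E(I, s) = 2 - 2*s (E(I, s) = 2 - (1*s + s) = 2 - (s + s) = 2 - 2*s)
(g + E(-546, 457))*(-249907 + 323225) = (269240 + (2 - 2*457))*(-249907 + 323225) = (269240 + (2 - 914))*73318 = (269240 - 912)*73318 = 268328*73318 = 19673272304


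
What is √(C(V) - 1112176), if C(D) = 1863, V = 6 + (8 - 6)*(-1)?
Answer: I*√1110313 ≈ 1053.7*I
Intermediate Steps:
V = 4 (V = 6 + 2*(-1) = 6 - 2 = 4)
√(C(V) - 1112176) = √(1863 - 1112176) = √(-1110313) = I*√1110313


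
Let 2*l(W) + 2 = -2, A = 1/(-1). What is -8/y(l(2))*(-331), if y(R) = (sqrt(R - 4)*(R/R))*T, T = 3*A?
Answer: 1324*I*sqrt(6)/9 ≈ 360.35*I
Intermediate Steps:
A = -1
T = -3 (T = 3*(-1) = -3)
l(W) = -2 (l(W) = -1 + (1/2)*(-2) = -1 - 1 = -2)
y(R) = -3*sqrt(-4 + R) (y(R) = (sqrt(R - 4)*(R/R))*(-3) = (sqrt(-4 + R)*1)*(-3) = sqrt(-4 + R)*(-3) = -3*sqrt(-4 + R))
-8/y(l(2))*(-331) = -8*(-1/(3*sqrt(-4 - 2)))*(-331) = -8*I*sqrt(6)/18*(-331) = -4*I*sqrt(6)/9*(-331) = 1324*I*sqrt(6)/9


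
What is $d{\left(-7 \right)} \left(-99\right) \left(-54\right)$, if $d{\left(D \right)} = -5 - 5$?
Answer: $-53460$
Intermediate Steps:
$d{\left(D \right)} = -10$
$d{\left(-7 \right)} \left(-99\right) \left(-54\right) = \left(-10\right) \left(-99\right) \left(-54\right) = 990 \left(-54\right) = -53460$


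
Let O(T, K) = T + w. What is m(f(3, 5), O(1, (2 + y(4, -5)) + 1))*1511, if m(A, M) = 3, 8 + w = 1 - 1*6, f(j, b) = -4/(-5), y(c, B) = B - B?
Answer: 4533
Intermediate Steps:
y(c, B) = 0
f(j, b) = 4/5 (f(j, b) = -4*(-1/5) = 4/5)
w = -13 (w = -8 + (1 - 1*6) = -8 + (1 - 6) = -8 - 5 = -13)
O(T, K) = -13 + T (O(T, K) = T - 13 = -13 + T)
m(f(3, 5), O(1, (2 + y(4, -5)) + 1))*1511 = 3*1511 = 4533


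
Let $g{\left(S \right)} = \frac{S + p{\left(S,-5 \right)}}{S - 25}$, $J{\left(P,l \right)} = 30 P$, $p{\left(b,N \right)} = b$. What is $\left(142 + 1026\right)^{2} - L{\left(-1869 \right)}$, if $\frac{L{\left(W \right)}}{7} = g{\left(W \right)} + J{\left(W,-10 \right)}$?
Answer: $\frac{1663595075}{947} \approx 1.7567 \cdot 10^{6}$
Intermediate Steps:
$g{\left(S \right)} = \frac{2 S}{-25 + S}$ ($g{\left(S \right)} = \frac{S + S}{S - 25} = \frac{2 S}{-25 + S}$)
$L{\left(W \right)} = 210 W + \frac{14 W}{-25 + W}$ ($L{\left(W \right)} = 7 \left(\frac{2 W}{-25 + W} + 30 W\right) = 7 \left(30 W + \frac{2 W}{-25 + W}\right) = 210 W + \frac{14 W}{-25 + W}$)
$\left(142 + 1026\right)^{2} - L{\left(-1869 \right)} = \left(142 + 1026\right)^{2} - 14 \left(-1869\right) \frac{1}{-25 - 1869} \left(-374 + 15 \left(-1869\right)\right) = 1168^{2} - 14 \left(-1869\right) \frac{1}{-1894} \left(-374 - 28035\right) = 1364224 - 14 \left(-1869\right) \left(- \frac{1}{1894}\right) \left(-28409\right) = 1364224 - - \frac{371674947}{947} = 1364224 + \frac{371674947}{947} = \frac{1663595075}{947}$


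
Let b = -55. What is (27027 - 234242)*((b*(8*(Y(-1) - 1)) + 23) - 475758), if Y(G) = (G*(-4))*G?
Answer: 98123555025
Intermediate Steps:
Y(G) = -4*G**2 (Y(G) = (-4*G)*G = -4*G**2)
(27027 - 234242)*((b*(8*(Y(-1) - 1)) + 23) - 475758) = (27027 - 234242)*((-440*(-4*(-1)**2 - 1) + 23) - 475758) = -207215*((-440*(-4*1 - 1) + 23) - 475758) = -207215*((-440*(-4 - 1) + 23) - 475758) = -207215*((-440*(-5) + 23) - 475758) = -207215*((-55*(-40) + 23) - 475758) = -207215*((2200 + 23) - 475758) = -207215*(2223 - 475758) = -207215*(-473535) = 98123555025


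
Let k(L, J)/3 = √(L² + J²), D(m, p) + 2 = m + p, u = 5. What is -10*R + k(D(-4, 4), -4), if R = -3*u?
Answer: 150 + 6*√5 ≈ 163.42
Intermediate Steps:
D(m, p) = -2 + m + p (D(m, p) = -2 + (m + p) = -2 + m + p)
R = -15 (R = -3*5 = -15)
k(L, J) = 3*√(J² + L²) (k(L, J) = 3*√(L² + J²) = 3*√(J² + L²))
-10*R + k(D(-4, 4), -4) = -10*(-15) + 3*√((-4)² + (-2 - 4 + 4)²) = 150 + 3*√(16 + (-2)²) = 150 + 3*√(16 + 4) = 150 + 3*√20 = 150 + 3*(2*√5) = 150 + 6*√5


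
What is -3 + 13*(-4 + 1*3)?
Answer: -16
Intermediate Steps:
-3 + 13*(-4 + 1*3) = -3 + 13*(-4 + 3) = -3 + 13*(-1) = -3 - 13 = -16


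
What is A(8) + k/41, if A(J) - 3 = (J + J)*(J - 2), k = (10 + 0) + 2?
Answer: 4071/41 ≈ 99.293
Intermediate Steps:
k = 12 (k = 10 + 2 = 12)
A(J) = 3 + 2*J*(-2 + J) (A(J) = 3 + (J + J)*(J - 2) = 3 + (2*J)*(-2 + J) = 3 + 2*J*(-2 + J))
A(8) + k/41 = (3 - 4*8 + 2*8²) + 12/41 = (3 - 32 + 2*64) + 12*(1/41) = (3 - 32 + 128) + 12/41 = 99 + 12/41 = 4071/41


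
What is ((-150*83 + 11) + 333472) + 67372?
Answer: 388405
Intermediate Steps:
((-150*83 + 11) + 333472) + 67372 = ((-12450 + 11) + 333472) + 67372 = (-12439 + 333472) + 67372 = 321033 + 67372 = 388405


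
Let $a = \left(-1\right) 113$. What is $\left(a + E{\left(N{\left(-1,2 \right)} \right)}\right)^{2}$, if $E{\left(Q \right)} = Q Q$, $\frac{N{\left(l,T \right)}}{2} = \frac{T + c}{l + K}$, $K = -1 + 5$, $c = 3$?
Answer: $\frac{840889}{81} \approx 10381.0$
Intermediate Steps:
$a = -113$
$K = 4$
$N{\left(l,T \right)} = \frac{2 \left(3 + T\right)}{4 + l}$ ($N{\left(l,T \right)} = 2 \frac{T + 3}{l + 4} = 2 \frac{3 + T}{4 + l} = \frac{2 \left(3 + T\right)}{4 + l}$)
$E{\left(Q \right)} = Q^{2}$
$\left(a + E{\left(N{\left(-1,2 \right)} \right)}\right)^{2} = \left(-113 + \left(\frac{2 \left(3 + 2\right)}{4 - 1}\right)^{2}\right)^{2} = \left(-113 + \left(2 \cdot \frac{1}{3} \cdot 5\right)^{2}\right)^{2} = \left(-113 + \left(\frac{10}{3}\right)^{2}\right)^{2} = \left(-113 + \frac{100}{9}\right)^{2} = \left(- \frac{917}{9}\right)^{2} = \frac{840889}{81}$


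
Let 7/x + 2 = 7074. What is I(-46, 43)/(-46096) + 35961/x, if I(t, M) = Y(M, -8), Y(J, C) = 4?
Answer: 2930739796601/80668 ≈ 3.6331e+7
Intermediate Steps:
I(t, M) = 4
x = 7/7072 (x = 7/(-2 + 7074) = 7/7072 ≈ 0.00098982)
I(-46, 43)/(-46096) + 35961/x = 4/(-46096) + 35961/(7/7072) = 4*(-1/46096) + 35961*(7072/7) = -1/11524 + 254316192/7 = 2930739796601/80668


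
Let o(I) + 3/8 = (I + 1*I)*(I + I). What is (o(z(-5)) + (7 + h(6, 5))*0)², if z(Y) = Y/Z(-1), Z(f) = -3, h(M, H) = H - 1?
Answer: 597529/5184 ≈ 115.26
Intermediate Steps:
h(M, H) = -1 + H
z(Y) = -Y/3 (z(Y) = Y/(-3) = Y*(-⅓) = -Y/3)
o(I) = -3/8 + 4*I² (o(I) = -3/8 + (I + 1*I)*(I + I) = -3/8 + (I + I)*(2*I) = -3/8 + (2*I)*(2*I) = -3/8 + 4*I²)
(o(z(-5)) + (7 + h(6, 5))*0)² = ((-3/8 + 4*(-⅓*(-5))²) + (7 + (-1 + 5))*0)² = ((-3/8 + 4*(5/3)²) + (7 + 4)*0)² = ((-3/8 + 4*(25/9)) + 11*0)² = ((-3/8 + 100/9) + 0)² = (773/72 + 0)² = (773/72)² = 597529/5184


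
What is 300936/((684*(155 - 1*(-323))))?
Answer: 12539/13623 ≈ 0.92043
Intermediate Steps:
300936/((684*(155 - 1*(-323)))) = 300936/((684*(155 + 323))) = 300936/((684*478)) = 300936/326952 = 300936*(1/326952) = 12539/13623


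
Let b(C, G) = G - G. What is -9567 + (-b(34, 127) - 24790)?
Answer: -34357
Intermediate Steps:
b(C, G) = 0
-9567 + (-b(34, 127) - 24790) = -9567 + (-1*0 - 24790) = -9567 + (0 - 24790) = -9567 - 24790 = -34357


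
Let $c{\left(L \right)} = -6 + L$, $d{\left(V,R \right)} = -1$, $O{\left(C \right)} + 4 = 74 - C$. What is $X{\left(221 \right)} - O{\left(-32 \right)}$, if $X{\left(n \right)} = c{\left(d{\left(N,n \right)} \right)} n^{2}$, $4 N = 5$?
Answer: $-341989$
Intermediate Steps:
$N = \frac{5}{4}$ ($N = \frac{1}{4} \cdot 5 = \frac{5}{4} \approx 1.25$)
$O{\left(C \right)} = 70 - C$ ($O{\left(C \right)} = -4 - \left(-74 + C\right) = 70 - C$)
$X{\left(n \right)} = - 7 n^{2}$ ($X{\left(n \right)} = \left(-6 - 1\right) n^{2} = - 7 n^{2}$)
$X{\left(221 \right)} - O{\left(-32 \right)} = - 7 \cdot 221^{2} - \left(70 - -32\right) = \left(-7\right) 48841 - \left(70 + 32\right) = -341887 - 102 = -341989$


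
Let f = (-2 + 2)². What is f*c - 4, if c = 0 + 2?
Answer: -4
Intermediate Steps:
c = 2
f = 0 (f = 0² = 0)
f*c - 4 = 0*2 - 4 = 0 - 4 = -4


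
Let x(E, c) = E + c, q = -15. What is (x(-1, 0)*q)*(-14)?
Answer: -210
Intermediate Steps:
(x(-1, 0)*q)*(-14) = ((-1 + 0)*(-15))*(-14) = -1*(-15)*(-14) = 15*(-14) = -210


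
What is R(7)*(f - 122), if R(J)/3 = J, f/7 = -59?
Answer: -11235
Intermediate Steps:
f = -413 (f = 7*(-59) = -413)
R(J) = 3*J
R(7)*(f - 122) = (3*7)*(-413 - 122) = 21*(-535) = -11235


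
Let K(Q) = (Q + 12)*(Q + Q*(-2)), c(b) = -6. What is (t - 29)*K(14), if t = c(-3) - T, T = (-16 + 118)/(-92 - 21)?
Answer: 1402492/113 ≈ 12411.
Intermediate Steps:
T = -102/113 (T = 102/(-113) = 102*(-1/113) = -102/113 ≈ -0.90265)
K(Q) = -Q*(12 + Q) (K(Q) = (12 + Q)*(Q - 2*Q) = (12 + Q)*(-Q) = -Q*(12 + Q))
t = -576/113 (t = -6 - 1*(-102/113) = -6 + 102/113 = -576/113 ≈ -5.0973)
(t - 29)*K(14) = (-576/113 - 29)*(-1*14*(12 + 14)) = -(-3853)*14*26/113 = -3853/113*(-364) = 1402492/113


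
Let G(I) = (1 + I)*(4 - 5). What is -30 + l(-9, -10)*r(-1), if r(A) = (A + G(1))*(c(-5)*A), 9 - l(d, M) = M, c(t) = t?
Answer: -315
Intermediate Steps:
l(d, M) = 9 - M
G(I) = -1 - I (G(I) = (1 + I)*(-1) = -1 - I)
r(A) = -5*A*(-2 + A) (r(A) = (A + (-1 - 1*1))*(-5*A) = (A + (-1 - 1))*(-5*A) = (A - 2)*(-5*A) = (-2 + A)*(-5*A) = -5*A*(-2 + A))
-30 + l(-9, -10)*r(-1) = -30 + (9 - 1*(-10))*(5*(-1)*(2 - 1*(-1))) = -30 + (9 + 10)*(5*(-1)*(2 + 1)) = -30 + 19*(5*(-1)*3) = -30 + 19*(-15) = -30 - 285 = -315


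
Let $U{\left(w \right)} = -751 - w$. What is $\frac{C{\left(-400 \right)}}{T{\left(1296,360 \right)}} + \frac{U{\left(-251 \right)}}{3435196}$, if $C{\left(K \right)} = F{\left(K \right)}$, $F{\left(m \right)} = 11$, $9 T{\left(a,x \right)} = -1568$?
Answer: $- \frac{85217101}{1346596832} \approx -0.063283$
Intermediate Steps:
$T{\left(a,x \right)} = - \frac{1568}{9}$ ($T{\left(a,x \right)} = \frac{1}{9} \left(-1568\right) = - \frac{1568}{9}$)
$C{\left(K \right)} = 11$
$\frac{C{\left(-400 \right)}}{T{\left(1296,360 \right)}} + \frac{U{\left(-251 \right)}}{3435196} = \frac{11}{- \frac{1568}{9}} + \frac{-751 - -251}{3435196} = 11 \left(- \frac{9}{1568}\right) + \left(-751 + 251\right) \frac{1}{3435196} = - \frac{99}{1568} - \frac{125}{858799} = - \frac{85217101}{1346596832}$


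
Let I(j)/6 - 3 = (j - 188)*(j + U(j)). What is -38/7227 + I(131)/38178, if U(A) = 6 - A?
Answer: -299083/5109489 ≈ -0.058535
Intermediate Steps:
I(j) = -6750 + 36*j (I(j) = 18 + 6*((j - 188)*(j + (6 - j))) = 18 + 6*((-188 + j)*6) = 18 + 6*(-1128 + 6*j) = 18 + (-6768 + 36*j) = -6750 + 36*j)
-38/7227 + I(131)/38178 = -38/7227 + (-6750 + 36*131)/38178 = -38*1/7227 + (-6750 + 4716)*(1/38178) = -38/7227 - 2034*1/38178 = -38/7227 - 113/2121 = -299083/5109489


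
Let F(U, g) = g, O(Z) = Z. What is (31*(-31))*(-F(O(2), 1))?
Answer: 961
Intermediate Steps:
(31*(-31))*(-F(O(2), 1)) = (31*(-31))*(-1*1) = -961*(-1) = 961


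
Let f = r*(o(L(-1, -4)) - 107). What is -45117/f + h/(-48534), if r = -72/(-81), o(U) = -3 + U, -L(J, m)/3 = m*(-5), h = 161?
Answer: 9853578671/33003120 ≈ 298.56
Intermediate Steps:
L(J, m) = 15*m (L(J, m) = -3*m*(-5) = -(-15)*m = 15*m)
r = 8/9 (r = -72*(-1/81) = 8/9 ≈ 0.88889)
f = -1360/9 (f = 8*((-3 + 15*(-4)) - 107)/9 = 8*((-3 - 60) - 107)/9 = 8*(-63 - 107)/9 = (8/9)*(-170) = -1360/9 ≈ -151.11)
-45117/f + h/(-48534) = -45117/(-1360/9) + 161/(-48534) = -45117*(-9/1360) + 161*(-1/48534) = 406053/1360 - 161/48534 = 9853578671/33003120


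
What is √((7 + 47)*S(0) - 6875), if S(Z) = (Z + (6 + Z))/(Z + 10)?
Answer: I*√171065/5 ≈ 82.72*I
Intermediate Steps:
S(Z) = (6 + 2*Z)/(10 + Z)
√((7 + 47)*S(0) - 6875) = √((7 + 47)*(2*(3 + 0)/(10 + 0)) - 6875) = √(54*(2*3/10) - 6875) = √(54*(2*(⅒)*3) - 6875) = √(54*(⅗) - 6875) = √(162/5 - 6875) = √(-34213/5) = I*√171065/5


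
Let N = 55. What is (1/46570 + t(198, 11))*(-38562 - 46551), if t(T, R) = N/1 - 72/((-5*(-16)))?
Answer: -107218463247/23285 ≈ -4.6046e+6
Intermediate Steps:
t(T, R) = 541/10 (t(T, R) = 55/1 - 72/((-5*(-16))) = 55*1 - 72/80 = 55 - 72*1/80 = 55 - 9/10 = 541/10)
(1/46570 + t(198, 11))*(-38562 - 46551) = (1/46570 + 541/10)*(-38562 - 46551) = (1/46570 + 541/10)*(-85113) = (1259719/23285)*(-85113) = -107218463247/23285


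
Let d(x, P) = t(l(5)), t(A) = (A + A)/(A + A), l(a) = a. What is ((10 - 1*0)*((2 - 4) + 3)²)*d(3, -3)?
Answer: 10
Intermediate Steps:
t(A) = 1 (t(A) = (2*A)/((2*A)) = (2*A)*(1/(2*A)) = 1)
d(x, P) = 1
((10 - 1*0)*((2 - 4) + 3)²)*d(3, -3) = ((10 - 1*0)*((2 - 4) + 3)²)*1 = ((10 + 0)*(-2 + 3)²)*1 = (10*1²)*1 = (10*1)*1 = 10*1 = 10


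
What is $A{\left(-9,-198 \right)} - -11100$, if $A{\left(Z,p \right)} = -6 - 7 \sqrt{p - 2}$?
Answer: $11094 - 70 i \sqrt{2} \approx 11094.0 - 98.995 i$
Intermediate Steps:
$A{\left(Z,p \right)} = -6 - 7 \sqrt{-2 + p}$
$A{\left(-9,-198 \right)} - -11100 = \left(-6 - 7 \sqrt{-2 - 198}\right) - -11100 = \left(-6 - 7 \sqrt{-200}\right) + 11100 = \left(-6 - 7 \cdot 10 i \sqrt{2}\right) + 11100 = \left(-6 - 70 i \sqrt{2}\right) + 11100 = 11094 - 70 i \sqrt{2}$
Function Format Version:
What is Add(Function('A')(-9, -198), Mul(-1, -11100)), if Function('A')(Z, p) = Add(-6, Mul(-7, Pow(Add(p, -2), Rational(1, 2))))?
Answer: Add(11094, Mul(-70, I, Pow(2, Rational(1, 2)))) ≈ Add(11094., Mul(-98.995, I))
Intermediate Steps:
Function('A')(Z, p) = Add(-6, Mul(-7, Pow(Add(-2, p), Rational(1, 2))))
Add(Function('A')(-9, -198), Mul(-1, -11100)) = Add(Add(-6, Mul(-7, Pow(Add(-2, -198), Rational(1, 2)))), Mul(-1, -11100)) = Add(Add(-6, Mul(-7, Pow(-200, Rational(1, 2)))), 11100) = Add(Add(-6, Mul(-7, Mul(10, I, Pow(2, Rational(1, 2))))), 11100) = Add(Add(-6, Mul(-70, I, Pow(2, Rational(1, 2)))), 11100) = Add(11094, Mul(-70, I, Pow(2, Rational(1, 2))))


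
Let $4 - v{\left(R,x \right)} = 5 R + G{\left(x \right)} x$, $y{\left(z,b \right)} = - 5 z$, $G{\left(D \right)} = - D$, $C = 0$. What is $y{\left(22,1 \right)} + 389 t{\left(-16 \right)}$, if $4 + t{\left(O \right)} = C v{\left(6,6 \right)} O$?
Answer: $-1666$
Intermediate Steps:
$v{\left(R,x \right)} = 4 + x^{2} - 5 R$ ($v{\left(R,x \right)} = 4 - \left(5 R + - x x\right) = 4 - \left(5 R - x^{2}\right) = 4 - \left(- x^{2} + 5 R\right) = 4 + x^{2} - 5 R$)
$t{\left(O \right)} = -4$ ($t{\left(O \right)} = -4 + 0 \left(4 + 6^{2} - 30\right) O = -4 + 0 \left(4 + 36 - 30\right) O = -4 + 0 \cdot 10 O = -4 + 0 O = -4 + 0 = -4$)
$y{\left(22,1 \right)} + 389 t{\left(-16 \right)} = \left(-5\right) 22 + 389 \left(-4\right) = -110 - 1556 = -1666$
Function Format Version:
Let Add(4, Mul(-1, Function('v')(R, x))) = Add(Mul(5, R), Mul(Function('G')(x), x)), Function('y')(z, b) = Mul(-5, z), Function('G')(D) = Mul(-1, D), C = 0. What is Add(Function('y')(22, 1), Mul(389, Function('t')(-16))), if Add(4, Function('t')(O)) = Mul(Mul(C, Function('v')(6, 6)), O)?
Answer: -1666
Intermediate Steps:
Function('v')(R, x) = Add(4, Pow(x, 2), Mul(-5, R)) (Function('v')(R, x) = Add(4, Mul(-1, Add(Mul(5, R), Mul(Mul(-1, x), x)))) = Add(4, Mul(-1, Add(Mul(5, R), Mul(-1, Pow(x, 2))))) = Add(4, Mul(-1, Add(Mul(-1, Pow(x, 2)), Mul(5, R)))) = Add(4, Add(Pow(x, 2), Mul(-5, R))) = Add(4, Pow(x, 2), Mul(-5, R)))
Function('t')(O) = -4 (Function('t')(O) = Add(-4, Mul(Mul(0, Add(4, Pow(6, 2), Mul(-5, 6))), O)) = Add(-4, Mul(Mul(0, Add(4, 36, -30)), O)) = Add(-4, Mul(Mul(0, 10), O)) = Add(-4, Mul(0, O)) = Add(-4, 0) = -4)
Add(Function('y')(22, 1), Mul(389, Function('t')(-16))) = Add(Mul(-5, 22), Mul(389, -4)) = Add(-110, -1556) = -1666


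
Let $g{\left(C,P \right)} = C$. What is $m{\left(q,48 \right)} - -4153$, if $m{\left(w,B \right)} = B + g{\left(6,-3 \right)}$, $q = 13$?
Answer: $4207$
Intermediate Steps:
$m{\left(w,B \right)} = 6 + B$ ($m{\left(w,B \right)} = B + 6 = 6 + B$)
$m{\left(q,48 \right)} - -4153 = \left(6 + 48\right) - -4153 = 54 + 4153 = 4207$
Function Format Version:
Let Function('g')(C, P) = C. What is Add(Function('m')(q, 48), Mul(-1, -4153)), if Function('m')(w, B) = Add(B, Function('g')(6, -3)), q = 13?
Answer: 4207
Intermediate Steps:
Function('m')(w, B) = Add(6, B) (Function('m')(w, B) = Add(B, 6) = Add(6, B))
Add(Function('m')(q, 48), Mul(-1, -4153)) = Add(Add(6, 48), Mul(-1, -4153)) = Add(54, 4153) = 4207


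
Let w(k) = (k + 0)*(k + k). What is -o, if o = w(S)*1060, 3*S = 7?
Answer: -103880/9 ≈ -11542.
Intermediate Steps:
S = 7/3 (S = (1/3)*7 = 7/3 ≈ 2.3333)
w(k) = 2*k**2 (w(k) = k*(2*k) = 2*k**2)
o = 103880/9 (o = (2*(7/3)**2)*1060 = (2*(49/9))*1060 = (98/9)*1060 = 103880/9 ≈ 11542.)
-o = -1*103880/9 = -103880/9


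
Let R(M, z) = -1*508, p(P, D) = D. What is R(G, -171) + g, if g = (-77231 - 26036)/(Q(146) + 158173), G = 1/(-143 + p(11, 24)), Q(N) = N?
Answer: -80529319/158319 ≈ -508.65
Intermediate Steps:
G = -1/119 (G = 1/(-143 + 24) = 1/(-119) = -1/119 ≈ -0.0084034)
R(M, z) = -508
g = -103267/158319 (g = (-77231 - 26036)/(146 + 158173) = -103267/158319 ≈ -0.65227)
R(G, -171) + g = -508 - 103267/158319 = -80529319/158319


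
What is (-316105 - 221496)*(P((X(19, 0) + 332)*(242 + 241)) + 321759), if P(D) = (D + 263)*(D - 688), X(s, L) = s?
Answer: -15412766588477779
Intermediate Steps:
P(D) = (-688 + D)*(263 + D) (P(D) = (263 + D)*(-688 + D) = (-688 + D)*(263 + D))
(-316105 - 221496)*(P((X(19, 0) + 332)*(242 + 241)) + 321759) = (-316105 - 221496)*((-180944 + ((19 + 332)*(242 + 241))**2 - 425*(19 + 332)*(242 + 241)) + 321759) = -537601*((-180944 + (351*483)**2 - 149175*483) + 321759) = -537601*((-180944 + 169533**2 - 425*169533) + 321759) = -537601*((-180944 + 28741438089 - 72051525) + 321759) = -537601*(28669205620 + 321759) = -537601*28669527379 = -15412766588477779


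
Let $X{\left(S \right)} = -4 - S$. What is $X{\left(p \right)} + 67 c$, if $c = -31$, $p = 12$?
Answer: $-2093$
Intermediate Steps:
$X{\left(p \right)} + 67 c = \left(-4 - 12\right) + 67 \left(-31\right) = \left(-4 - 12\right) - 2077 = -16 - 2077 = -2093$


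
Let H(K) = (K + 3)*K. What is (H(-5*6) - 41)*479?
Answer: 368351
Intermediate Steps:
H(K) = K*(3 + K) (H(K) = (3 + K)*K = K*(3 + K))
(H(-5*6) - 41)*479 = ((-5*6)*(3 - 5*6) - 41)*479 = (-30*(3 - 30) - 41)*479 = (-30*(-27) - 41)*479 = (810 - 41)*479 = 769*479 = 368351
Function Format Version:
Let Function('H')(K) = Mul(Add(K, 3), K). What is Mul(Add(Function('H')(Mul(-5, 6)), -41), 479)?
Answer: 368351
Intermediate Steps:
Function('H')(K) = Mul(K, Add(3, K)) (Function('H')(K) = Mul(Add(3, K), K) = Mul(K, Add(3, K)))
Mul(Add(Function('H')(Mul(-5, 6)), -41), 479) = Mul(Add(Mul(Mul(-5, 6), Add(3, Mul(-5, 6))), -41), 479) = Mul(Add(Mul(-30, Add(3, -30)), -41), 479) = Mul(Add(Mul(-30, -27), -41), 479) = Mul(Add(810, -41), 479) = Mul(769, 479) = 368351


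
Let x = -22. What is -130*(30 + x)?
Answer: -1040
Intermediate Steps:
-130*(30 + x) = -130*(30 - 22) = -130*8 = -1040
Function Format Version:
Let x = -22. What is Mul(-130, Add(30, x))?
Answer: -1040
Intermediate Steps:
Mul(-130, Add(30, x)) = Mul(-130, Add(30, -22)) = Mul(-130, 8) = -1040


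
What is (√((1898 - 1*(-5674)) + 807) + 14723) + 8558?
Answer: 23281 + 21*√19 ≈ 23373.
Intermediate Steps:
(√((1898 - 1*(-5674)) + 807) + 14723) + 8558 = (√((1898 + 5674) + 807) + 14723) + 8558 = (√(7572 + 807) + 14723) + 8558 = (√8379 + 14723) + 8558 = (21*√19 + 14723) + 8558 = (14723 + 21*√19) + 8558 = 23281 + 21*√19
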